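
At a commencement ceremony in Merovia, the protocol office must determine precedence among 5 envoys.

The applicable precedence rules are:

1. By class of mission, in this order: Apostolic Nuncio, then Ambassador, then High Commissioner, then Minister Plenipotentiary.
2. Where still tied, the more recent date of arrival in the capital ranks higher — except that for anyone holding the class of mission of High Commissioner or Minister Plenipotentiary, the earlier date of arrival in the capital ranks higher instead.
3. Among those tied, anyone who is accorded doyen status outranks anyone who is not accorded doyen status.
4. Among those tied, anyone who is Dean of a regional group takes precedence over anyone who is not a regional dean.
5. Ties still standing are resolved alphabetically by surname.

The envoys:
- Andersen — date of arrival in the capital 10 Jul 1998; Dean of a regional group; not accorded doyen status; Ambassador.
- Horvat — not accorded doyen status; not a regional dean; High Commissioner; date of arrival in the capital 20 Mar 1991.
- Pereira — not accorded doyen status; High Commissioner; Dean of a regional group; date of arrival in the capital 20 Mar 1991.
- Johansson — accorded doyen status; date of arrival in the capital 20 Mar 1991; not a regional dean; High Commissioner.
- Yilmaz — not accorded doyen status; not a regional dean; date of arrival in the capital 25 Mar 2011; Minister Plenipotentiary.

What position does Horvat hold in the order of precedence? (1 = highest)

By class of mission: Andersen (Ambassador); then Johansson, Pereira and Horvat (High Commissioner); then Yilmaz (Minister Plenipotentiary).
Johansson, Pereira and Horvat all have date of arrival in the capital 20 Mar 1991, so the next rule applies.
Among Johansson, Pereira and Horvat, accorded doyen status before not accorded doyen status: Johansson (accorded doyen status) before Pereira and Horvat (not accorded doyen status).
Among Pereira and Horvat, Dean of a regional group before not a regional dean: Pereira (Dean of a regional group) before Horvat (not a regional dean).
Order: Andersen, Johansson, Pereira, Horvat, Yilmaz. So position 4.

4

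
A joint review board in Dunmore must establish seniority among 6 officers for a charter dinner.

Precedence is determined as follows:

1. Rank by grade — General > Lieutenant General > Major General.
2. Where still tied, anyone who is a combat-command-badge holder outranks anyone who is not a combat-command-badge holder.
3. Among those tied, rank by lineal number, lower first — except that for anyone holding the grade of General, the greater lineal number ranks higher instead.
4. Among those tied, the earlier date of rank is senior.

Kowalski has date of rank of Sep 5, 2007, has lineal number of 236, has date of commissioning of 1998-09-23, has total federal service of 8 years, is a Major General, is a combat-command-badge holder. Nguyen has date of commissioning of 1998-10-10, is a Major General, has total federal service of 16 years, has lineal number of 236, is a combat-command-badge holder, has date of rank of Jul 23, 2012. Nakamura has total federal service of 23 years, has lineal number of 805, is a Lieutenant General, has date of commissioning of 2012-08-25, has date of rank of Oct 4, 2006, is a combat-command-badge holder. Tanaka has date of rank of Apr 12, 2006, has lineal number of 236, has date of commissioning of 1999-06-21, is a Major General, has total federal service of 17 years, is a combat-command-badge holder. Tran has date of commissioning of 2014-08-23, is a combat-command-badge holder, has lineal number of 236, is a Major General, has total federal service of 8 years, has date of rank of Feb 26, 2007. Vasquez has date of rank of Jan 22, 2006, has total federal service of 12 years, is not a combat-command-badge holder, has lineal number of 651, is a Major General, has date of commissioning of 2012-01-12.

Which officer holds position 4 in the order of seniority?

By grade: Nakamura (Lieutenant General); then Tanaka, Tran, Kowalski, Nguyen and Vasquez (Major General).
Among Tanaka, Tran, Kowalski, Nguyen and Vasquez, a combat-command-badge holder before not a combat-command-badge holder: Tanaka, Tran, Kowalski and Nguyen (a combat-command-badge holder) before Vasquez (not a combat-command-badge holder).
Tanaka, Tran, Kowalski and Nguyen all have lineal number 236, so the next rule applies.
Among Tanaka, Tran, Kowalski and Nguyen, by date of rank (earlier first): Tanaka (Apr 12, 2006) before Tran (Feb 26, 2007) before Kowalski (Sep 5, 2007) before Nguyen (Jul 23, 2012).
Order: Nakamura, Tanaka, Tran, Kowalski, Nguyen, Vasquez.

Kowalski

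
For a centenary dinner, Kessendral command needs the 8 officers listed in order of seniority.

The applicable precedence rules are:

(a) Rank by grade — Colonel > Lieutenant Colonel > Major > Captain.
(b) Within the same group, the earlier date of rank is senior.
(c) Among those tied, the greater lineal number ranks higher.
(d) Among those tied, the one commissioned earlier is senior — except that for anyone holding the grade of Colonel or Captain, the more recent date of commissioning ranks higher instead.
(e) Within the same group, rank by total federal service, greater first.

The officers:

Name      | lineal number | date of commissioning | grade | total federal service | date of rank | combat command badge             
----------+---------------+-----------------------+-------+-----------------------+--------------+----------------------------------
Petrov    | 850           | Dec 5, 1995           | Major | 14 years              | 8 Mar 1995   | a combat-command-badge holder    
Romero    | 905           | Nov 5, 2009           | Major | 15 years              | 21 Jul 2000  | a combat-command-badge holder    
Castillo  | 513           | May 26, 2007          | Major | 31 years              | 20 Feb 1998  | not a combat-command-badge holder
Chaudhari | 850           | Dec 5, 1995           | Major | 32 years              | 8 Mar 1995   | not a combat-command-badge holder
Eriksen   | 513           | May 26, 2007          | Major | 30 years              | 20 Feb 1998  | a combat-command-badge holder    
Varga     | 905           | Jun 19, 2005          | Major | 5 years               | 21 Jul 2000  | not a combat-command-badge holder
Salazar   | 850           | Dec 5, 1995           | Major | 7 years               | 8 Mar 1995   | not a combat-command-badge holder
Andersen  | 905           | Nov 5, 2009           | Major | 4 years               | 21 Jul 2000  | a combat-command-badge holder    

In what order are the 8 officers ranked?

By grade: Chaudhari, Petrov, Salazar, Castillo, Eriksen, Varga, Romero and Andersen (Major).
Among Chaudhari, Petrov, Salazar, Castillo, Eriksen, Varga, Romero and Andersen, by date of rank (earlier first): Chaudhari, Petrov and Salazar (8 Mar 1995) before Castillo and Eriksen (20 Feb 1998) before Varga, Romero and Andersen (21 Jul 2000).
Chaudhari, Petrov and Salazar all have lineal number 850, so the next rule applies.
Chaudhari, Petrov and Salazar all have date of commissioning Dec 5, 1995, so the next rule applies.
Among Chaudhari, Petrov and Salazar, by total federal service (higher first): Chaudhari (32 years) before Petrov (14 years) before Salazar (7 years).
Castillo and Eriksen both have lineal number 513, so the next rule applies.
Castillo and Eriksen both have date of commissioning May 26, 2007, so the next rule applies.
Among Castillo and Eriksen, by total federal service (higher first): Castillo (31 years) before Eriksen (30 years).
Varga, Romero and Andersen all have lineal number 905, so the next rule applies.
Among Varga, Romero and Andersen, by date of commissioning (earlier first): Varga (Jun 19, 2005) before Romero and Andersen (Nov 5, 2009).
Among Romero and Andersen, by total federal service (higher first): Romero (15 years) before Andersen (4 years).
Full order: Chaudhari, Petrov, Salazar, Castillo, Eriksen, Varga, Romero, Andersen.

Chaudhari, Petrov, Salazar, Castillo, Eriksen, Varga, Romero, Andersen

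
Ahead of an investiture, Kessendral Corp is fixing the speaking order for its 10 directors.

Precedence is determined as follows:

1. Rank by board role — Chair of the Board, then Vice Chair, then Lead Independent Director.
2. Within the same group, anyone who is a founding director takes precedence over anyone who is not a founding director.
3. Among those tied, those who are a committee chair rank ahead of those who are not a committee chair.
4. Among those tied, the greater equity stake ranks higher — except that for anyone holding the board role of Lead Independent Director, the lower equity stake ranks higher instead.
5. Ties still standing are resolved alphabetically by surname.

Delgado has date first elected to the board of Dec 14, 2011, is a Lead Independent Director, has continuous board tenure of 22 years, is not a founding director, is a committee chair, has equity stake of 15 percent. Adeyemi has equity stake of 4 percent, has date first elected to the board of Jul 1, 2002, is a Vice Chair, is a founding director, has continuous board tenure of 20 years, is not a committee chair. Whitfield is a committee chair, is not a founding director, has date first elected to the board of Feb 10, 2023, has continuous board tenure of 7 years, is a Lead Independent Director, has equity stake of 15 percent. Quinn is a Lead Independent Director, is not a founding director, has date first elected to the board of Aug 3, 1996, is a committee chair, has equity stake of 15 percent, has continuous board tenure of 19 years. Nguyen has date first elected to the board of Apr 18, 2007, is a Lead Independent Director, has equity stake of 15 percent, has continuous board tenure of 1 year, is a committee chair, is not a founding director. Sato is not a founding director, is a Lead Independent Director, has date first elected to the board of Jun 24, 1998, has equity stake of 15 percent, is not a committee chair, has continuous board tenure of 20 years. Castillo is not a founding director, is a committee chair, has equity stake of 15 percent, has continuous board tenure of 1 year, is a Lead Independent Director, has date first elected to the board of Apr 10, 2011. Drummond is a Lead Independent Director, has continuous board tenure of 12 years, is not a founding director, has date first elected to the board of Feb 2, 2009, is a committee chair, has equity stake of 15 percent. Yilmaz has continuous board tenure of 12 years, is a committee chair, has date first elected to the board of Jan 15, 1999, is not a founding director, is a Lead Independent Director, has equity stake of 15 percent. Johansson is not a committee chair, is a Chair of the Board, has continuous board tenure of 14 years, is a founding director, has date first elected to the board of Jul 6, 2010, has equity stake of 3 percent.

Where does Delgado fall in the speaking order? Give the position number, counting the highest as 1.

By board role: Johansson (Chair of the Board); then Adeyemi (Vice Chair); then Castillo, Delgado, Drummond, Nguyen, Quinn, Whitfield, Yilmaz and Sato (Lead Independent Director).
Castillo, Delgado, Drummond, Nguyen, Quinn, Whitfield, Yilmaz and Sato are each not a founding director, so the next rule applies.
Among Castillo, Delgado, Drummond, Nguyen, Quinn, Whitfield, Yilmaz and Sato, a committee chair before not a committee chair: Castillo, Delgado, Drummond, Nguyen, Quinn, Whitfield and Yilmaz (a committee chair) before Sato (not a committee chair).
Castillo, Delgado, Drummond, Nguyen, Quinn, Whitfield and Yilmaz all have equity stake 15 percent, so the next rule applies.
Among Castillo, Delgado, Drummond, Nguyen, Quinn, Whitfield and Yilmaz, alphabetically by surname: Castillo before Delgado before Drummond before Nguyen before Quinn before Whitfield before Yilmaz.
Order: Johansson, Adeyemi, Castillo, Delgado, Drummond, Nguyen, Quinn, Whitfield, Yilmaz, Sato. So position 4.

4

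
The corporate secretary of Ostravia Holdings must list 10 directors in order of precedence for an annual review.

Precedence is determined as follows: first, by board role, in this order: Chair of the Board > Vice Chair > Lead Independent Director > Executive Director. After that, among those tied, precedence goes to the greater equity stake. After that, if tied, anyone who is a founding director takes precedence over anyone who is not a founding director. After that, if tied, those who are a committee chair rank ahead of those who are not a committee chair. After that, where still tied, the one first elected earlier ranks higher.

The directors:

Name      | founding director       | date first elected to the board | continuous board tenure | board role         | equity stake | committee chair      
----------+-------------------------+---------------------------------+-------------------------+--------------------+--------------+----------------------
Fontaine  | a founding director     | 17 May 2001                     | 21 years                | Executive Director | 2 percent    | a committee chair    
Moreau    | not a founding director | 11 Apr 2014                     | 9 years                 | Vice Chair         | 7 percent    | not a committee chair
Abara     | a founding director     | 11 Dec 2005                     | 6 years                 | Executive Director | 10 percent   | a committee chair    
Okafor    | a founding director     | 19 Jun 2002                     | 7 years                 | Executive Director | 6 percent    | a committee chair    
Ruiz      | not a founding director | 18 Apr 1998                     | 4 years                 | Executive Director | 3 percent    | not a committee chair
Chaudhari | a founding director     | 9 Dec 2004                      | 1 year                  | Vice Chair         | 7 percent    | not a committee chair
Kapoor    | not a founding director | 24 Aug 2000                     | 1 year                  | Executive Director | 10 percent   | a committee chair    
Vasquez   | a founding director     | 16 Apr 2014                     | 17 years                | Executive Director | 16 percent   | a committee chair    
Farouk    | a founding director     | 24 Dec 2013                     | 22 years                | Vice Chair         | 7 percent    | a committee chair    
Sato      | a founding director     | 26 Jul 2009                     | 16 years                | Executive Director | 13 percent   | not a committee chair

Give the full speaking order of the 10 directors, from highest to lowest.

Farouk, Chaudhari, Moreau, Vasquez, Sato, Abara, Kapoor, Okafor, Ruiz, Fontaine

By board role: Farouk, Chaudhari and Moreau (Vice Chair); then Vasquez, Sato, Abara, Kapoor, Okafor, Ruiz and Fontaine (Executive Director).
Farouk, Chaudhari and Moreau all have equity stake 7 percent, so the next rule applies.
Among Farouk, Chaudhari and Moreau, a founding director before not a founding director: Farouk and Chaudhari (a founding director) before Moreau (not a founding director).
Among Farouk and Chaudhari, a committee chair before not a committee chair: Farouk (a committee chair) before Chaudhari (not a committee chair).
Among Vasquez, Sato, Abara, Kapoor, Okafor, Ruiz and Fontaine, by equity stake (higher first): Vasquez (16 percent) before Sato (13 percent) before Abara and Kapoor (10 percent) before Okafor (6 percent) before Ruiz (3 percent) before Fontaine (2 percent).
Among Abara and Kapoor, a founding director before not a founding director: Abara (a founding director) before Kapoor (not a founding director).
Full order: Farouk, Chaudhari, Moreau, Vasquez, Sato, Abara, Kapoor, Okafor, Ruiz, Fontaine.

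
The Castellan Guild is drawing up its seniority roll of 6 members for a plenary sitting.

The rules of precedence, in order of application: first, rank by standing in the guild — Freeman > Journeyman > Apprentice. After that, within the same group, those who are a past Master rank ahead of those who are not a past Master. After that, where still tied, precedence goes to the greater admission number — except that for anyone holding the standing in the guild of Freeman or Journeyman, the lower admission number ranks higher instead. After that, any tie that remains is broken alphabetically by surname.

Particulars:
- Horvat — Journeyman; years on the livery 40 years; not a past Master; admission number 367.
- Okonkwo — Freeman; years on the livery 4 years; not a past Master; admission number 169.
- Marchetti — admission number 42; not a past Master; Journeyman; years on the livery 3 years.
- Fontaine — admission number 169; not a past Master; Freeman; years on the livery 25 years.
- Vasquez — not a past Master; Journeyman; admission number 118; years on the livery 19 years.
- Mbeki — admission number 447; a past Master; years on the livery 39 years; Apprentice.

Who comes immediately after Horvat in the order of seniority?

By standing in the guild: Fontaine and Okonkwo (Freeman); then Marchetti, Vasquez and Horvat (Journeyman); then Mbeki (Apprentice).
Fontaine and Okonkwo are each not a past Master, so the next rule applies.
Fontaine and Okonkwo both have admission number 169, so the next rule applies.
Among Fontaine and Okonkwo, alphabetically by surname: Fontaine before Okonkwo.
Marchetti, Vasquez and Horvat are each not a past Master, so the next rule applies.
Among Marchetti, Vasquez and Horvat, by admission number (lower first) (reversed rule for this group): Marchetti (42) before Vasquez (118) before Horvat (367).
Order: Fontaine, Okonkwo, Marchetti, Vasquez, Horvat, Mbeki.

Mbeki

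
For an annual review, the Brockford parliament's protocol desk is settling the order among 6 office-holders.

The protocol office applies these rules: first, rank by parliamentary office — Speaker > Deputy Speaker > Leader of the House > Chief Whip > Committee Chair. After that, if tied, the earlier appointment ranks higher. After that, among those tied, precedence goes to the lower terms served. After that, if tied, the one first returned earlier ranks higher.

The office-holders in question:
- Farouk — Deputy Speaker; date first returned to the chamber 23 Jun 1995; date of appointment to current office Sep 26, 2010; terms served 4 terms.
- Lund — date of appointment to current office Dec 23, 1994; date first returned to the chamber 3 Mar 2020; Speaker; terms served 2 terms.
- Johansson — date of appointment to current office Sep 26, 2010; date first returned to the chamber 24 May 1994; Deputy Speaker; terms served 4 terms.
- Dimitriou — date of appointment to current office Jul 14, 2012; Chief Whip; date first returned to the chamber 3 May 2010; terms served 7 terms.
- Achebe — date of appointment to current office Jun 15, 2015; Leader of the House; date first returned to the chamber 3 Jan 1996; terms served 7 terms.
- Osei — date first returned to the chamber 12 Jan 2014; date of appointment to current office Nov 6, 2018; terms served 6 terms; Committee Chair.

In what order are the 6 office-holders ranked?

By parliamentary office: Lund (Speaker); then Johansson and Farouk (Deputy Speaker); then Achebe (Leader of the House); then Dimitriou (Chief Whip); then Osei (Committee Chair).
Johansson and Farouk both have date of appointment to current office Sep 26, 2010, so the next rule applies.
Johansson and Farouk both have terms served 4 terms, so the next rule applies.
Among Johansson and Farouk, by date first returned to the chamber (earlier first): Johansson (24 May 1994) before Farouk (23 Jun 1995).
Full order: Lund, Johansson, Farouk, Achebe, Dimitriou, Osei.

Lund, Johansson, Farouk, Achebe, Dimitriou, Osei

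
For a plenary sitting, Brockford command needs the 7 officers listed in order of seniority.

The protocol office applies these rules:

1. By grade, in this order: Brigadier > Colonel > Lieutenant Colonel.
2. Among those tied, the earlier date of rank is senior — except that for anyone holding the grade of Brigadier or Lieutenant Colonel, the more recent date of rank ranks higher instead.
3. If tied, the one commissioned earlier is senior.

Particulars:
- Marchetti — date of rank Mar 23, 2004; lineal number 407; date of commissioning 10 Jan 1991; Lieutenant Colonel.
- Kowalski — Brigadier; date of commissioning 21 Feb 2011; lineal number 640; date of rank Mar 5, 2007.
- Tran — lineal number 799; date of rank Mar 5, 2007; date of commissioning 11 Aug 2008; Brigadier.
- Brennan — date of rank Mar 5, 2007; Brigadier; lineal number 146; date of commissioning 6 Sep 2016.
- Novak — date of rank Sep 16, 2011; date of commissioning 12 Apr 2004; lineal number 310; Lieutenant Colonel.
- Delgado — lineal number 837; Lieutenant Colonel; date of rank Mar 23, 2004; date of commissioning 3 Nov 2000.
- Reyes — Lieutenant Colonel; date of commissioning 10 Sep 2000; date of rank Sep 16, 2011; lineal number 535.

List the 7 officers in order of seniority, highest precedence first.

By grade: Tran, Kowalski and Brennan (Brigadier); then Reyes, Novak, Marchetti and Delgado (Lieutenant Colonel).
Tran, Kowalski and Brennan all have date of rank Mar 5, 2007, so the next rule applies.
Among Tran, Kowalski and Brennan, by date of commissioning (earlier first): Tran (11 Aug 2008) before Kowalski (21 Feb 2011) before Brennan (6 Sep 2016).
Among Reyes, Novak, Marchetti and Delgado, by date of rank (later first) (reversed rule for this group): Reyes and Novak (Sep 16, 2011) before Marchetti and Delgado (Mar 23, 2004).
Among Reyes and Novak, by date of commissioning (earlier first): Reyes (10 Sep 2000) before Novak (12 Apr 2004).
Among Marchetti and Delgado, by date of commissioning (earlier first): Marchetti (10 Jan 1991) before Delgado (3 Nov 2000).
Full order: Tran, Kowalski, Brennan, Reyes, Novak, Marchetti, Delgado.

Tran, Kowalski, Brennan, Reyes, Novak, Marchetti, Delgado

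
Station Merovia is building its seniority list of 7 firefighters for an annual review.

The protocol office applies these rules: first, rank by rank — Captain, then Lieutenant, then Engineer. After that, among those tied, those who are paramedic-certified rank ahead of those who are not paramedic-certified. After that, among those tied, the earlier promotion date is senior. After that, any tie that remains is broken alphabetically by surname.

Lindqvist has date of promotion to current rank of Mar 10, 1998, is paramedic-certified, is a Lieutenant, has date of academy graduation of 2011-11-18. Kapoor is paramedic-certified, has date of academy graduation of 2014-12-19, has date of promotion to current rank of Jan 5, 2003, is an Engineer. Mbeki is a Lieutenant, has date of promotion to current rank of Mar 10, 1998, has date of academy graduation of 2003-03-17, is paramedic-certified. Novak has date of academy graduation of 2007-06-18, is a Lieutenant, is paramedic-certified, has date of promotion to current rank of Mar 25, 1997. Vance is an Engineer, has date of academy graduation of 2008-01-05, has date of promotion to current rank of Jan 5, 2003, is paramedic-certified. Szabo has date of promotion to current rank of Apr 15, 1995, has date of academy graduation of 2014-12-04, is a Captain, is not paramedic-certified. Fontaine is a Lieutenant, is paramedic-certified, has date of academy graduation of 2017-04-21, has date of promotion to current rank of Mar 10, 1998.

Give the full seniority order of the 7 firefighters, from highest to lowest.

Szabo, Novak, Fontaine, Lindqvist, Mbeki, Kapoor, Vance

By rank: Szabo (Captain); then Novak, Fontaine, Lindqvist and Mbeki (Lieutenant); then Kapoor and Vance (Engineer).
Novak, Fontaine, Lindqvist and Mbeki are each paramedic-certified, so the next rule applies.
Among Novak, Fontaine, Lindqvist and Mbeki, by date of promotion to current rank (earlier first): Novak (Mar 25, 1997) before Fontaine, Lindqvist and Mbeki (Mar 10, 1998).
Among Fontaine, Lindqvist and Mbeki, alphabetically by surname: Fontaine before Lindqvist before Mbeki.
Kapoor and Vance are each paramedic-certified, so the next rule applies.
Kapoor and Vance both have date of promotion to current rank Jan 5, 2003, so the next rule applies.
Among Kapoor and Vance, alphabetically by surname: Kapoor before Vance.
Full order: Szabo, Novak, Fontaine, Lindqvist, Mbeki, Kapoor, Vance.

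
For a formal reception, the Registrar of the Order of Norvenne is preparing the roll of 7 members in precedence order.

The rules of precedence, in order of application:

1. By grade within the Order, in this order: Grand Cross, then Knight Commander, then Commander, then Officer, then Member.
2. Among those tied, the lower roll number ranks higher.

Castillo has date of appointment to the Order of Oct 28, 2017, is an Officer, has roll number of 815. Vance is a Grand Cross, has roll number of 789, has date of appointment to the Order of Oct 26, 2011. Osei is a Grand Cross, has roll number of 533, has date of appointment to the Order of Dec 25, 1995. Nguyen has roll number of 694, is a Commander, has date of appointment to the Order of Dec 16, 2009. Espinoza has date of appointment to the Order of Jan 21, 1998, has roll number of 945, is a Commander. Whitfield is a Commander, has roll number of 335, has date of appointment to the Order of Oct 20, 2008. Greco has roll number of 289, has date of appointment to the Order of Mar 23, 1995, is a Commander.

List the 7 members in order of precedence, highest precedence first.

Osei, Vance, Greco, Whitfield, Nguyen, Espinoza, Castillo

By grade within the Order: Osei and Vance (Grand Cross); then Greco, Whitfield, Nguyen and Espinoza (Commander); then Castillo (Officer).
Among Osei and Vance, by roll number (lower first): Osei (533) before Vance (789).
Among Greco, Whitfield, Nguyen and Espinoza, by roll number (lower first): Greco (289) before Whitfield (335) before Nguyen (694) before Espinoza (945).
Full order: Osei, Vance, Greco, Whitfield, Nguyen, Espinoza, Castillo.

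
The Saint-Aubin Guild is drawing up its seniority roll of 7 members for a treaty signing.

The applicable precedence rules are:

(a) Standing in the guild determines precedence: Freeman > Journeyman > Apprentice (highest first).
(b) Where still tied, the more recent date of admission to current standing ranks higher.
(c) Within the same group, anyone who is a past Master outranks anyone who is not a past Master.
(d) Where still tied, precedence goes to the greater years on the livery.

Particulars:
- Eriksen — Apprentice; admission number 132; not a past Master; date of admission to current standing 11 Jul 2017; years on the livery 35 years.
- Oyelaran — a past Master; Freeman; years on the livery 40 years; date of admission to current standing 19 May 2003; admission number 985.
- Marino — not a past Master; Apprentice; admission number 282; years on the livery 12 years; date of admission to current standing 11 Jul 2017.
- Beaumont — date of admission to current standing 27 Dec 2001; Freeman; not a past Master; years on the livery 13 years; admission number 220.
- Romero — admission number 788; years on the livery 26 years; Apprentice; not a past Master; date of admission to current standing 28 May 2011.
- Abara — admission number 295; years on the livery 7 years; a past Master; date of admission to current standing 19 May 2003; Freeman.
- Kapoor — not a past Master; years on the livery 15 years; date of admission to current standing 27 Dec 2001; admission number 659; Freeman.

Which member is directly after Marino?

By standing in the guild: Oyelaran, Abara, Kapoor and Beaumont (Freeman); then Eriksen, Marino and Romero (Apprentice).
Among Oyelaran, Abara, Kapoor and Beaumont, by date of admission to current standing (later first): Oyelaran and Abara (19 May 2003) before Kapoor and Beaumont (27 Dec 2001).
Oyelaran and Abara are each a past Master, so the next rule applies.
Among Oyelaran and Abara, by years on the livery (higher first): Oyelaran (40 years) before Abara (7 years).
Kapoor and Beaumont are each not a past Master, so the next rule applies.
Among Kapoor and Beaumont, by years on the livery (higher first): Kapoor (15 years) before Beaumont (13 years).
Among Eriksen, Marino and Romero, by date of admission to current standing (later first): Eriksen and Marino (11 Jul 2017) before Romero (28 May 2011).
Eriksen and Marino are each not a past Master, so the next rule applies.
Among Eriksen and Marino, by years on the livery (higher first): Eriksen (35 years) before Marino (12 years).
Order: Oyelaran, Abara, Kapoor, Beaumont, Eriksen, Marino, Romero.

Romero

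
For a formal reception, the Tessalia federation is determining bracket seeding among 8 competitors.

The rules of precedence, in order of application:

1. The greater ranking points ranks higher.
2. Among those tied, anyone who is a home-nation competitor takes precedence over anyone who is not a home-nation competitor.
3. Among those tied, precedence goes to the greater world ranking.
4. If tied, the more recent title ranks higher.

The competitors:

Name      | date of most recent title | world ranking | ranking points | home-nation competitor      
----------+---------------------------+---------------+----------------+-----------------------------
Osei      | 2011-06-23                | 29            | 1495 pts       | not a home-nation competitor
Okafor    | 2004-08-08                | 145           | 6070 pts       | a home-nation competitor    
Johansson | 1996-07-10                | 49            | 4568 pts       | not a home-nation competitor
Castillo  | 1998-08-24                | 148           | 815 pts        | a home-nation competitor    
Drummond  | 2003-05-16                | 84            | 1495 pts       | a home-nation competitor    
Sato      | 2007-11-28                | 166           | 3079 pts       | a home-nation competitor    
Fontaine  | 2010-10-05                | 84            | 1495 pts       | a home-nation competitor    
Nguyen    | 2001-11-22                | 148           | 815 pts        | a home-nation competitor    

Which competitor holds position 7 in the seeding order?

By ranking points (higher first): Okafor (6070 pts); then Johansson (4568 pts); then Sato (3079 pts); then Fontaine, Drummond and Osei (each 1495 pts); then Nguyen and Castillo (both 815 pts).
Among Fontaine, Drummond and Osei, a home-nation competitor before not a home-nation competitor: Fontaine and Drummond (a home-nation competitor) before Osei (not a home-nation competitor).
Fontaine and Drummond both have world ranking 84, so the next rule applies.
Among Fontaine and Drummond, by date of most recent title (later first): Fontaine (2010-10-05) before Drummond (2003-05-16).
Nguyen and Castillo are each a home-nation competitor, so the next rule applies.
Nguyen and Castillo both have world ranking 148, so the next rule applies.
Among Nguyen and Castillo, by date of most recent title (later first): Nguyen (2001-11-22) before Castillo (1998-08-24).
Order: Okafor, Johansson, Sato, Fontaine, Drummond, Osei, Nguyen, Castillo.

Nguyen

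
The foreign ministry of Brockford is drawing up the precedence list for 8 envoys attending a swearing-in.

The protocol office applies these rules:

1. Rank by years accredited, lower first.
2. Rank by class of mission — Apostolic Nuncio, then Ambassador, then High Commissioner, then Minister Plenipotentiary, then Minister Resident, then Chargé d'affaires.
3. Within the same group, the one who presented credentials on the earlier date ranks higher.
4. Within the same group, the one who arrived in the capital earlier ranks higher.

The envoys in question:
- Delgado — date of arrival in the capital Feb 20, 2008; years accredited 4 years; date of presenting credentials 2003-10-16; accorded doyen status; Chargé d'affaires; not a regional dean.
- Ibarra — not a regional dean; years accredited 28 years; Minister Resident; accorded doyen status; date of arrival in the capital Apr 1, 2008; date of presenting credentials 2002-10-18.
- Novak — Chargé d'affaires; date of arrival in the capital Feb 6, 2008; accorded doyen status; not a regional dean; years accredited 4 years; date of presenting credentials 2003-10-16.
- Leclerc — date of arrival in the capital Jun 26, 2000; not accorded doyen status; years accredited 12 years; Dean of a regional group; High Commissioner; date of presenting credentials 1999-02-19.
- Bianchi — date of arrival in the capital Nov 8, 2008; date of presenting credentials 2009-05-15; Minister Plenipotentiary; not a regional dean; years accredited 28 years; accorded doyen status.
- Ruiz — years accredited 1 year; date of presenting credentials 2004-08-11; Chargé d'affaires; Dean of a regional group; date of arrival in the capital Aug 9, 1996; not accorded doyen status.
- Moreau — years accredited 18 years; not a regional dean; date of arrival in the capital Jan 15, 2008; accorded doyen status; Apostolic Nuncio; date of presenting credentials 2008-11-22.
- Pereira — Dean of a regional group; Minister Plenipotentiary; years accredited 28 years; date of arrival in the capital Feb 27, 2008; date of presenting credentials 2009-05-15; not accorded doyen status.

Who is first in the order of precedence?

By years accredited (lower first): Ruiz (1 year); then Novak and Delgado (both 4 years); then Leclerc (12 years); then Moreau (18 years); then Pereira, Bianchi and Ibarra (each 28 years).
Novak and Delgado are each Chargé d'affaires, so the next rule applies.
Novak and Delgado both have date of presenting credentials 2003-10-16, so the next rule applies.
Among Novak and Delgado, by date of arrival in the capital (earlier first): Novak (Feb 6, 2008) before Delgado (Feb 20, 2008).
Among Pereira, Bianchi and Ibarra, by class of mission: Pereira and Bianchi (Minister Plenipotentiary) before Ibarra (Minister Resident).
Pereira and Bianchi both have date of presenting credentials 2009-05-15, so the next rule applies.
Among Pereira and Bianchi, by date of arrival in the capital (earlier first): Pereira (Feb 27, 2008) before Bianchi (Nov 8, 2008).
Order: Ruiz, Novak, Delgado, Leclerc, Moreau, Pereira, Bianchi, Ibarra.

Ruiz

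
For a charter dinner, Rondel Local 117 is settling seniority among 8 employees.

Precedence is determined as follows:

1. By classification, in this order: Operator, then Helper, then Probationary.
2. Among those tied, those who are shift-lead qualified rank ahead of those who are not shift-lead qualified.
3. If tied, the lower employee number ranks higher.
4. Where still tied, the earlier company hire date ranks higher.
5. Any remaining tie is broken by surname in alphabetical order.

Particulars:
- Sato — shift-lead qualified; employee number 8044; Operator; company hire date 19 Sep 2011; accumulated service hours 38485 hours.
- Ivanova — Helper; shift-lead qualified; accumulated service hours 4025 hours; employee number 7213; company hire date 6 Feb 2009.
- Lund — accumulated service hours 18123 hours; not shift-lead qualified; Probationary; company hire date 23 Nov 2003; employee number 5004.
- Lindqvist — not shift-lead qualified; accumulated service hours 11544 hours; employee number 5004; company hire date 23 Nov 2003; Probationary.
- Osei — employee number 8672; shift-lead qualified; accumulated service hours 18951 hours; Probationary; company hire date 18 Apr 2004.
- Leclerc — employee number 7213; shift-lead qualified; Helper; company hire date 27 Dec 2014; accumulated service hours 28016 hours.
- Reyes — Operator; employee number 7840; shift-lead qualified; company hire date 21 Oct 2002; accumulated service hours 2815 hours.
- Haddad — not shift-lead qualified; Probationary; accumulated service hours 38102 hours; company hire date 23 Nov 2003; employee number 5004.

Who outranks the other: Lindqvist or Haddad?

By classification: Reyes and Sato (Operator); then Ivanova and Leclerc (Helper); then Osei, Haddad, Lindqvist and Lund (Probationary).
Reyes and Sato are each shift-lead qualified, so the next rule applies.
Among Reyes and Sato, by employee number (lower first): Reyes (7840) before Sato (8044).
Ivanova and Leclerc are each shift-lead qualified, so the next rule applies.
Ivanova and Leclerc both have employee number 7213, so the next rule applies.
Among Ivanova and Leclerc, by company hire date (earlier first): Ivanova (6 Feb 2009) before Leclerc (27 Dec 2014).
Among Osei, Haddad, Lindqvist and Lund, shift-lead qualified before not shift-lead qualified: Osei (shift-lead qualified) before Haddad, Lindqvist and Lund (not shift-lead qualified).
Haddad, Lindqvist and Lund all have employee number 5004, so the next rule applies.
Haddad, Lindqvist and Lund all have company hire date 23 Nov 2003, so the next rule applies.
Among Haddad, Lindqvist and Lund, alphabetically by surname: Haddad before Lindqvist before Lund.
So Haddad takes precedence.

Haddad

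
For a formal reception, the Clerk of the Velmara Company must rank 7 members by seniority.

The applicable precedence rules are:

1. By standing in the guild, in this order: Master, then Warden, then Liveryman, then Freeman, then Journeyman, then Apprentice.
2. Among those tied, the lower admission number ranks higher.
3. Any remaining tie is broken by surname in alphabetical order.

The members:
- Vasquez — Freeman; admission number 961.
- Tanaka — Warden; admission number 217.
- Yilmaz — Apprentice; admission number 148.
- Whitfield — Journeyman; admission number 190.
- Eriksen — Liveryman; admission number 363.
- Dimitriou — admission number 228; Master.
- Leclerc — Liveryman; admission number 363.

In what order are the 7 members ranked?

Dimitriou, Tanaka, Eriksen, Leclerc, Vasquez, Whitfield, Yilmaz

By standing in the guild: Dimitriou (Master); then Tanaka (Warden); then Eriksen and Leclerc (Liveryman); then Vasquez (Freeman); then Whitfield (Journeyman); then Yilmaz (Apprentice).
Eriksen and Leclerc both have admission number 363, so the next rule applies.
Among Eriksen and Leclerc, alphabetically by surname: Eriksen before Leclerc.
Full order: Dimitriou, Tanaka, Eriksen, Leclerc, Vasquez, Whitfield, Yilmaz.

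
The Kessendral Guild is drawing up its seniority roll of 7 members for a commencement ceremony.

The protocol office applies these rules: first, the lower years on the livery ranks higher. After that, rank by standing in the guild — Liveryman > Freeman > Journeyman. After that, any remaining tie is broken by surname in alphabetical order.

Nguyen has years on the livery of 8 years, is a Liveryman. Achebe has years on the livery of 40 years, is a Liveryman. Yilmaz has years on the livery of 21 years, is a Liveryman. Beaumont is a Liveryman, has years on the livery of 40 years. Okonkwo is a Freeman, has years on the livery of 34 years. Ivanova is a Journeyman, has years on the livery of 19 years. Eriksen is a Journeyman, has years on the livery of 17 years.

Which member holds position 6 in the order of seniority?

Achebe

By years on the livery (lower first): Nguyen (8 years); then Eriksen (17 years); then Ivanova (19 years); then Yilmaz (21 years); then Okonkwo (34 years); then Achebe and Beaumont (both 40 years).
Achebe and Beaumont are each Liveryman, so the next rule applies.
Among Achebe and Beaumont, alphabetically by surname: Achebe before Beaumont.
Order: Nguyen, Eriksen, Ivanova, Yilmaz, Okonkwo, Achebe, Beaumont.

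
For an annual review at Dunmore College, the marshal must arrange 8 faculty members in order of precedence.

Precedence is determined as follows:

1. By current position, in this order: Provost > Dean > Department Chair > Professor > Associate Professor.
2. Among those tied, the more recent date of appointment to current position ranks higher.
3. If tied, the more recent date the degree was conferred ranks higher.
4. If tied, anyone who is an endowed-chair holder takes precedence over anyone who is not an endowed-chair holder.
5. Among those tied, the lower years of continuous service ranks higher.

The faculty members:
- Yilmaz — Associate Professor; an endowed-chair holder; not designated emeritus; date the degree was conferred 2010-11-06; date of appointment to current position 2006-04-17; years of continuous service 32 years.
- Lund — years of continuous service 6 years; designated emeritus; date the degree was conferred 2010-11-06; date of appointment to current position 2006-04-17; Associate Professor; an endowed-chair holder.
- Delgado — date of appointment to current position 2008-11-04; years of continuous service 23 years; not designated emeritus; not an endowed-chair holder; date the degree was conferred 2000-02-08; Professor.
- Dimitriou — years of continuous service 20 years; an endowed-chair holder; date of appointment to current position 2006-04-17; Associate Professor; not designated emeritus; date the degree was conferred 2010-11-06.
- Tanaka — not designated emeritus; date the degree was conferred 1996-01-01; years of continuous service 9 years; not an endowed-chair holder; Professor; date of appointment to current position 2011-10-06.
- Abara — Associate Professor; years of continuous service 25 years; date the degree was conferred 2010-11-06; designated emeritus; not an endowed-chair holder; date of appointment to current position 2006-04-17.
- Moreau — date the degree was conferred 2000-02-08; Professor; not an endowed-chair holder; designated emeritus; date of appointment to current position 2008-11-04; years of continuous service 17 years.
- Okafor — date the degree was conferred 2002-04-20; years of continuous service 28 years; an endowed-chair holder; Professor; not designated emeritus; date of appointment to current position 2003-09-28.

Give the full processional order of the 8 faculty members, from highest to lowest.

By current position: Tanaka, Moreau, Delgado and Okafor (Professor); then Lund, Dimitriou, Yilmaz and Abara (Associate Professor).
Among Tanaka, Moreau, Delgado and Okafor, by date of appointment to current position (later first): Tanaka (2011-10-06) before Moreau and Delgado (2008-11-04) before Okafor (2003-09-28).
Moreau and Delgado both have date the degree was conferred 2000-02-08, so the next rule applies.
Moreau and Delgado are each not an endowed-chair holder, so the next rule applies.
Among Moreau and Delgado, by years of continuous service (lower first): Moreau (17 years) before Delgado (23 years).
Lund, Dimitriou, Yilmaz and Abara all have date of appointment to current position 2006-04-17, so the next rule applies.
Lund, Dimitriou, Yilmaz and Abara all have date the degree was conferred 2010-11-06, so the next rule applies.
Among Lund, Dimitriou, Yilmaz and Abara, an endowed-chair holder before not an endowed-chair holder: Lund, Dimitriou and Yilmaz (an endowed-chair holder) before Abara (not an endowed-chair holder).
Among Lund, Dimitriou and Yilmaz, by years of continuous service (lower first): Lund (6 years) before Dimitriou (20 years) before Yilmaz (32 years).
Full order: Tanaka, Moreau, Delgado, Okafor, Lund, Dimitriou, Yilmaz, Abara.

Tanaka, Moreau, Delgado, Okafor, Lund, Dimitriou, Yilmaz, Abara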